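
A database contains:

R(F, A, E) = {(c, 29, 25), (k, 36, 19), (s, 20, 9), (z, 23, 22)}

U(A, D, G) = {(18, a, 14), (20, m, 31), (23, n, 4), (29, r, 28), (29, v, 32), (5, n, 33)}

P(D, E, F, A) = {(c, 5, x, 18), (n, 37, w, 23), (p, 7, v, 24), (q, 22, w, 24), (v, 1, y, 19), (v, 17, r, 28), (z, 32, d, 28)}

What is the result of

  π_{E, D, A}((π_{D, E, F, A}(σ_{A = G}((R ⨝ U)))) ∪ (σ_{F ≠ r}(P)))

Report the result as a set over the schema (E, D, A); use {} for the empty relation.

R ⋈ U (natural join on A): {(c, 29, 25, r, 28), (c, 29, 25, v, 32), (s, 20, 9, m, 31), (z, 23, 22, n, 4)}
Apply σ_{A = G}; surviving tuples: {}
π_{D, E, F, A} gives {}.
Apply σ_{F ≠ r}; surviving tuples: {(c, 5, x, 18), (n, 37, w, 23), (p, 7, v, 24), (q, 22, w, 24), (v, 1, y, 19), (z, 32, d, 28)}
Set union of the two operands is {(c, 5, x, 18), (n, 37, w, 23), (p, 7, v, 24), (q, 22, w, 24), (v, 1, y, 19), (z, 32, d, 28)}.
π_{E, D, A} gives {(1, v, 19), (22, q, 24), (32, z, 28), (37, n, 23), (5, c, 18), (7, p, 24)}.

{(1, v, 19), (22, q, 24), (32, z, 28), (37, n, 23), (5, c, 18), (7, p, 24)}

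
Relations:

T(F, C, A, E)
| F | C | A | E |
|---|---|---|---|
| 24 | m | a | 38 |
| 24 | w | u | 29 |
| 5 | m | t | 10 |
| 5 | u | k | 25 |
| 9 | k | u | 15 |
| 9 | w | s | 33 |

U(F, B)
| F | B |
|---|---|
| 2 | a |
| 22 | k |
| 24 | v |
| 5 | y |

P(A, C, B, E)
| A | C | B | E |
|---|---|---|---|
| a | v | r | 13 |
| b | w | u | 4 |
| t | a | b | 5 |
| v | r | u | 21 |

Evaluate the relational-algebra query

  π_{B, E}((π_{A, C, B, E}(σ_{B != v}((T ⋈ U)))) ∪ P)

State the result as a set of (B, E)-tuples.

{(b, 5), (r, 13), (u, 21), (u, 4), (y, 10), (y, 25)}

Joining T and U on F yields {(24, m, a, 38, v), (24, w, u, 29, v), (5, m, t, 10, y), (5, u, k, 25, y)}.
Apply σ_{B != v}; surviving tuples: {(5, m, t, 10, y), (5, u, k, 25, y)}
Keep only column(s) A, C, B, E: {(k, u, y, 25), (t, m, y, 10)}
Union: {(k, u, y, 25), (t, m, y, 10)} with {(a, v, r, 13), (b, w, u, 4), (t, a, b, 5), (v, r, u, 21)} → {(a, v, r, 13), (b, w, u, 4), (k, u, y, 25), (t, a, b, 5), (t, m, y, 10), (v, r, u, 21)}
Keep only column(s) B, E: {(b, 5), (r, 13), (u, 21), (u, 4), (y, 10), (y, 25)}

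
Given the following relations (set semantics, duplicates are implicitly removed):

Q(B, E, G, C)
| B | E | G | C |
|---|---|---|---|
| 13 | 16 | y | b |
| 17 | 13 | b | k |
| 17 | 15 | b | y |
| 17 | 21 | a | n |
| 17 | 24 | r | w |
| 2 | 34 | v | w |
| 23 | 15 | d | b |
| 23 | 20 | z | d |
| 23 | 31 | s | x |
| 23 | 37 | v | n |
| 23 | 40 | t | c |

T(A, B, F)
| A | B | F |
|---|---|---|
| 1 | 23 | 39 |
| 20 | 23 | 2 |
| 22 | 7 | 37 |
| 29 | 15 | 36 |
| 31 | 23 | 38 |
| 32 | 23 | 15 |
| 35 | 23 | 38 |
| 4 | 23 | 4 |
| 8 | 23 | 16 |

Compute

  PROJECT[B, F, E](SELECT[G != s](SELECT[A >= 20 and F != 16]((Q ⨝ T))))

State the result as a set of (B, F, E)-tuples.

{(23, 15, 15), (23, 15, 20), (23, 15, 37), (23, 15, 40), (23, 2, 15), (23, 2, 20), (23, 2, 37), (23, 2, 40), (23, 38, 15), (23, 38, 20), (23, 38, 37), (23, 38, 40)}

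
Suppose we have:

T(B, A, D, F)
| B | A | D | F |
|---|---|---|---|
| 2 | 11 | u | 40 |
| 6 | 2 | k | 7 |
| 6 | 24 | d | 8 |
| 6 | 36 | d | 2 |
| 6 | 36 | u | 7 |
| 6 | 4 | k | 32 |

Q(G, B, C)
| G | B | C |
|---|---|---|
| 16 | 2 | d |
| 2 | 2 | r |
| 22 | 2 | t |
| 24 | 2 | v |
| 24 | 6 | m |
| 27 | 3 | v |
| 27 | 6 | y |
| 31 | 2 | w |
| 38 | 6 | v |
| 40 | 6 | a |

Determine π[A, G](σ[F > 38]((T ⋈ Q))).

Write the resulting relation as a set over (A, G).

Natural join on B: {(2, 11, u, 40, 16, d), (2, 11, u, 40, 2, r), (2, 11, u, 40, 22, t), (2, 11, u, 40, 24, v), (2, 11, u, 40, 31, w), (6, 2, k, 7, 24, m), (6, 2, k, 7, 27, y), (6, 2, k, 7, 38, v), (6, 2, k, 7, 40, a), (6, 24, d, 8, 24, m), (6, 24, d, 8, 27, y), (6, 24, d, 8, 38, v), (6, 24, d, 8, 40, a), (6, 36, d, 2, 24, m), (6, 36, d, 2, 27, y), (6, 36, d, 2, 38, v), (6, 36, d, 2, 40, a), (6, 36, u, 7, 24, m), (6, 36, u, 7, 27, y), (6, 36, u, 7, 38, v), (6, 36, u, 7, 40, a), (6, 4, k, 32, 24, m), (6, 4, k, 32, 27, y), (6, 4, k, 32, 38, v), (6, 4, k, 32, 40, a)}
Selection F > 38: {(2, 11, u, 40, 16, d), (2, 11, u, 40, 2, r), (2, 11, u, 40, 22, t), (2, 11, u, 40, 24, v), (2, 11, u, 40, 31, w)}
π_{A, G} gives {(11, 16), (11, 2), (11, 22), (11, 24), (11, 31)}.

{(11, 16), (11, 2), (11, 22), (11, 24), (11, 31)}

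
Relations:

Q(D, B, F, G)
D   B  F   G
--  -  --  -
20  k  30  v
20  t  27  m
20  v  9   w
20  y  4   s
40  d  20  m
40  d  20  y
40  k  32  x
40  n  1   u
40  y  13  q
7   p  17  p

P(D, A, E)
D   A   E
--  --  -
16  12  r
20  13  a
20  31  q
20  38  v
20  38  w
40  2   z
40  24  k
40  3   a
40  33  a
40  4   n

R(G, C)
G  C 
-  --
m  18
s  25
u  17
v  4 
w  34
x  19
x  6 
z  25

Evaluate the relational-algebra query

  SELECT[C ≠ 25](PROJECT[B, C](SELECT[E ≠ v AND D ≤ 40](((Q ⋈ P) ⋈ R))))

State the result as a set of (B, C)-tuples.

Q ⋈ P (natural join on D): {(20, k, 30, v, 13, a), (20, k, 30, v, 31, q), (20, k, 30, v, 38, v), (20, k, 30, v, 38, w), (20, t, 27, m, 13, a), (20, t, 27, m, 31, q), (20, t, 27, m, 38, v), (20, t, 27, m, 38, w), (20, v, 9, w, 13, a), (20, v, 9, w, 31, q), (20, v, 9, w, 38, v), (20, v, 9, w, 38, w), (20, y, 4, s, 13, a), (20, y, 4, s, 31, q), (20, y, 4, s, 38, v), (20, y, 4, s, 38, w), (40, d, 20, m, 2, z), (40, d, 20, m, 24, k), (40, d, 20, m, 3, a), (40, d, 20, m, 33, a), (40, d, 20, m, 4, n), (40, d, 20, y, 2, z), (40, d, 20, y, 24, k), (40, d, 20, y, 3, a), (40, d, 20, y, 33, a), (40, d, 20, y, 4, n), (40, k, 32, x, 2, z), (40, k, 32, x, 24, k), (40, k, 32, x, 3, a), (40, k, 32, x, 33, a), (40, k, 32, x, 4, n), (40, n, 1, u, 2, z), (40, n, 1, u, 24, k), (40, n, 1, u, 3, a), (40, n, 1, u, 33, a), (40, n, 1, u, 4, n), (40, y, 13, q, 2, z), (40, y, 13, q, 24, k), (40, y, 13, q, 3, a), (40, y, 13, q, 33, a), (40, y, 13, q, 4, n)}
(Q ⋈ P) ⋈ R (natural join on G): {(20, k, 30, v, 13, a, 4), (20, k, 30, v, 31, q, 4), (20, k, 30, v, 38, v, 4), (20, k, 30, v, 38, w, 4), (20, t, 27, m, 13, a, 18), (20, t, 27, m, 31, q, 18), (20, t, 27, m, 38, v, 18), (20, t, 27, m, 38, w, 18), (20, v, 9, w, 13, a, 34), (20, v, 9, w, 31, q, 34), (20, v, 9, w, 38, v, 34), (20, v, 9, w, 38, w, 34), (20, y, 4, s, 13, a, 25), (20, y, 4, s, 31, q, 25), (20, y, 4, s, 38, v, 25), (20, y, 4, s, 38, w, 25), (40, d, 20, m, 2, z, 18), (40, d, 20, m, 24, k, 18), (40, d, 20, m, 3, a, 18), (40, d, 20, m, 33, a, 18), (40, d, 20, m, 4, n, 18), (40, k, 32, x, 2, z, 19), (40, k, 32, x, 2, z, 6), (40, k, 32, x, 24, k, 19), (40, k, 32, x, 24, k, 6), (40, k, 32, x, 3, a, 19), (40, k, 32, x, 3, a, 6), (40, k, 32, x, 33, a, 19), (40, k, 32, x, 33, a, 6), (40, k, 32, x, 4, n, 19), (40, k, 32, x, 4, n, 6), (40, n, 1, u, 2, z, 17), (40, n, 1, u, 24, k, 17), (40, n, 1, u, 3, a, 17), (40, n, 1, u, 33, a, 17), (40, n, 1, u, 4, n, 17)}
Filtering on E ≠ v AND D ≤ 40 leaves {(20, k, 30, v, 13, a, 4), (20, k, 30, v, 31, q, 4), (20, k, 30, v, 38, w, 4), (20, t, 27, m, 13, a, 18), (20, t, 27, m, 31, q, 18), (20, t, 27, m, 38, w, 18), (20, v, 9, w, 13, a, 34), (20, v, 9, w, 31, q, 34), (20, v, 9, w, 38, w, 34), (20, y, 4, s, 13, a, 25), (20, y, 4, s, 31, q, 25), (20, y, 4, s, 38, w, 25), (40, d, 20, m, 2, z, 18), (40, d, 20, m, 24, k, 18), (40, d, 20, m, 3, a, 18), (40, d, 20, m, 33, a, 18), (40, d, 20, m, 4, n, 18), (40, k, 32, x, 2, z, 19), (40, k, 32, x, 2, z, 6), (40, k, 32, x, 24, k, 19), (40, k, 32, x, 24, k, 6), (40, k, 32, x, 3, a, 19), (40, k, 32, x, 3, a, 6), (40, k, 32, x, 33, a, 19), (40, k, 32, x, 33, a, 6), (40, k, 32, x, 4, n, 19), (40, k, 32, x, 4, n, 6), (40, n, 1, u, 2, z, 17), (40, n, 1, u, 24, k, 17), (40, n, 1, u, 3, a, 17), (40, n, 1, u, 33, a, 17), (40, n, 1, u, 4, n, 17)}.
π[B, C]: project onto (B, C) (24 duplicate(s) eliminated) → {(d, 18), (k, 19), (k, 4), (k, 6), (n, 17), (t, 18), (v, 34), (y, 25)}
Filtering on C ≠ 25 leaves {(d, 18), (k, 19), (k, 4), (k, 6), (n, 17), (t, 18), (v, 34)}.

{(d, 18), (k, 19), (k, 4), (k, 6), (n, 17), (t, 18), (v, 34)}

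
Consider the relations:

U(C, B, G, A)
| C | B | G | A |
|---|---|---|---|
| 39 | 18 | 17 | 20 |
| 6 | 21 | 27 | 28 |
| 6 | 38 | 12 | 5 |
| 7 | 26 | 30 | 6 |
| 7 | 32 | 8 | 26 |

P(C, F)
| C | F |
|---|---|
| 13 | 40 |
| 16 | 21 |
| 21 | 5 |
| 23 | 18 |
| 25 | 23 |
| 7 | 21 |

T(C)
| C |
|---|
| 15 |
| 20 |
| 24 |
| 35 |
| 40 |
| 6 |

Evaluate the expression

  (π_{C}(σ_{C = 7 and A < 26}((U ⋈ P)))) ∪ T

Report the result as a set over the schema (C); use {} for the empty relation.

U ⋈ P (natural join on C): {(7, 26, 30, 6, 21), (7, 32, 8, 26, 21)}
Filtering on C = 7 and A < 26 leaves {(7, 26, 30, 6, 21)}.
π[C]: project onto (C) → {7}
Union: {7} with {15, 20, 24, 35, 40, 6} → {15, 20, 24, 35, 40, 6, 7}

{15, 20, 24, 35, 40, 6, 7}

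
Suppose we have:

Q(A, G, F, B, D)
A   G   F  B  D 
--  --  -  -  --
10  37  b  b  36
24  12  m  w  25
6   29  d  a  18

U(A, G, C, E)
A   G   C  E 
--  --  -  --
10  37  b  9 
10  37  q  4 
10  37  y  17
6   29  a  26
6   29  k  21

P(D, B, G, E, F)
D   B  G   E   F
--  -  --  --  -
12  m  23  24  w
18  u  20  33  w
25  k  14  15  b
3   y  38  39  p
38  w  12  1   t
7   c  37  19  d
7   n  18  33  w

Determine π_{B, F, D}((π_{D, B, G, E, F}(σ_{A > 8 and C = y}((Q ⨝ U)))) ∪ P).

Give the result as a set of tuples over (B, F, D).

{(b, b, 36), (c, d, 7), (k, b, 25), (m, w, 12), (n, w, 7), (u, w, 18), (w, t, 38), (y, p, 3)}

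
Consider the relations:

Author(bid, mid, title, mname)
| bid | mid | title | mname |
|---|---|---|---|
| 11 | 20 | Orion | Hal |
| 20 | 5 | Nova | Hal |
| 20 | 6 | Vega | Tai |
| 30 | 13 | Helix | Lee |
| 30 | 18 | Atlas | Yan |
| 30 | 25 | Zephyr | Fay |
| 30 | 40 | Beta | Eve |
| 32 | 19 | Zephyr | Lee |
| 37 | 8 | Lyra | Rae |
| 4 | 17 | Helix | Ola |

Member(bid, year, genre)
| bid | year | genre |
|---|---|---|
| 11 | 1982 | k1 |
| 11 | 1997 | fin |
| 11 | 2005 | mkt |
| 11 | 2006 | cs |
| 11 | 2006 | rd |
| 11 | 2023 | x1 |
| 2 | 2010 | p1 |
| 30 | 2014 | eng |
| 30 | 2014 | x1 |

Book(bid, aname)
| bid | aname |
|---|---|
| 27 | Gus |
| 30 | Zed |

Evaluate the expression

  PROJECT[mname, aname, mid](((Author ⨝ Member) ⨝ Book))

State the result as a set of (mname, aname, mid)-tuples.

Natural join on bid: {(11, 20, Orion, Hal, 1982, k1), (11, 20, Orion, Hal, 1997, fin), (11, 20, Orion, Hal, 2005, mkt), (11, 20, Orion, Hal, 2006, cs), (11, 20, Orion, Hal, 2006, rd), (11, 20, Orion, Hal, 2023, x1), (30, 13, Helix, Lee, 2014, eng), (30, 13, Helix, Lee, 2014, x1), (30, 18, Atlas, Yan, 2014, eng), (30, 18, Atlas, Yan, 2014, x1), (30, 25, Zephyr, Fay, 2014, eng), (30, 25, Zephyr, Fay, 2014, x1), (30, 40, Beta, Eve, 2014, eng), (30, 40, Beta, Eve, 2014, x1)}
Natural join on bid: {(30, 13, Helix, Lee, 2014, eng, Zed), (30, 13, Helix, Lee, 2014, x1, Zed), (30, 18, Atlas, Yan, 2014, eng, Zed), (30, 18, Atlas, Yan, 2014, x1, Zed), (30, 25, Zephyr, Fay, 2014, eng, Zed), (30, 25, Zephyr, Fay, 2014, x1, Zed), (30, 40, Beta, Eve, 2014, eng, Zed), (30, 40, Beta, Eve, 2014, x1, Zed)}
Projecting to mname, aname, mid (4 duplicate(s) eliminated): {(Eve, Zed, 40), (Fay, Zed, 25), (Lee, Zed, 13), (Yan, Zed, 18)}

{(Eve, Zed, 40), (Fay, Zed, 25), (Lee, Zed, 13), (Yan, Zed, 18)}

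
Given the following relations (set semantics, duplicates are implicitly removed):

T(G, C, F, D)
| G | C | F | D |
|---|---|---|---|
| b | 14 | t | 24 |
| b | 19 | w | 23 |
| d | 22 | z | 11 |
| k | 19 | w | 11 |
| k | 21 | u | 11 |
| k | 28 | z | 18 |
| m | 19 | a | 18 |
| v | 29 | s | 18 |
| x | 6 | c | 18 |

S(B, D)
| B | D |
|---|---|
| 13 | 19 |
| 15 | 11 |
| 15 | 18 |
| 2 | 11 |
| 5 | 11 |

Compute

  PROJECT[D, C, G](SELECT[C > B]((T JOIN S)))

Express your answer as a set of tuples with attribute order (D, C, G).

{(11, 19, k), (11, 21, k), (11, 22, d), (18, 19, m), (18, 28, k), (18, 29, v)}

Natural join on D: {(d, 22, z, 11, 15), (d, 22, z, 11, 2), (d, 22, z, 11, 5), (k, 19, w, 11, 15), (k, 19, w, 11, 2), (k, 19, w, 11, 5), (k, 21, u, 11, 15), (k, 21, u, 11, 2), (k, 21, u, 11, 5), (k, 28, z, 18, 15), (m, 19, a, 18, 15), (v, 29, s, 18, 15), (x, 6, c, 18, 15)}
σ[C > B]: keep tuples satisfying C > B → {(d, 22, z, 11, 15), (d, 22, z, 11, 2), (d, 22, z, 11, 5), (k, 19, w, 11, 15), (k, 19, w, 11, 2), (k, 19, w, 11, 5), (k, 21, u, 11, 15), (k, 21, u, 11, 2), (k, 21, u, 11, 5), (k, 28, z, 18, 15), (m, 19, a, 18, 15), (v, 29, s, 18, 15)}
Keep only column(s) D, C, G (6 duplicate(s) eliminated): {(11, 19, k), (11, 21, k), (11, 22, d), (18, 19, m), (18, 28, k), (18, 29, v)}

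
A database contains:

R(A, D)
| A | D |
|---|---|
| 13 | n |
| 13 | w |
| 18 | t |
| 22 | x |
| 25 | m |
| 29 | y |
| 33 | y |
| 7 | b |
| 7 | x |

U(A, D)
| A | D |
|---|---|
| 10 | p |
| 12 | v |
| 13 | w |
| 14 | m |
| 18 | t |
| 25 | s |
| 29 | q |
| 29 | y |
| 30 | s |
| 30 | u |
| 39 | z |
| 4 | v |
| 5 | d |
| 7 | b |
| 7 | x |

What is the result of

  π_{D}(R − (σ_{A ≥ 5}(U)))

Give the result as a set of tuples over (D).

Apply σ_{A ≥ 5}; surviving tuples: {(10, p), (12, v), (13, w), (14, m), (18, t), (25, s), (29, q), (29, y), (30, s), (30, u), (39, z), (5, d), (7, b), (7, x)}
Set difference of the two operands is {(13, n), (22, x), (25, m), (33, y)}.
π_{D} gives {m, n, x, y}.

{m, n, x, y}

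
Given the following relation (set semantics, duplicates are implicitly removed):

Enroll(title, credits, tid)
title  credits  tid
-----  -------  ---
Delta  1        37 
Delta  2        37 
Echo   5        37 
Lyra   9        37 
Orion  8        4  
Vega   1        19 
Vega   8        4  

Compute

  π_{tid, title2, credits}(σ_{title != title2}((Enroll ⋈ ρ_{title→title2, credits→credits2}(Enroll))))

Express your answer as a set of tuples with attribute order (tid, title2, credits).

{(37, Delta, 5), (37, Delta, 9), (37, Echo, 1), (37, Echo, 2), (37, Echo, 9), (37, Lyra, 1), (37, Lyra, 2), (37, Lyra, 5), (4, Orion, 8), (4, Vega, 8)}

ρ[title→title2, credits→credits2]: schema becomes (title2, credits2, tid); tuples unchanged.
Enroll ⋈ ρ_{title→title2, credits→credits2}(Enroll) (natural join on tid): {(Delta, 1, 37, Delta, 1), (Delta, 1, 37, Delta, 2), (Delta, 1, 37, Echo, 5), (Delta, 1, 37, Lyra, 9), (Delta, 2, 37, Delta, 1), (Delta, 2, 37, Delta, 2), (Delta, 2, 37, Echo, 5), (Delta, 2, 37, Lyra, 9), (Echo, 5, 37, Delta, 1), (Echo, 5, 37, Delta, 2), (Echo, 5, 37, Echo, 5), (Echo, 5, 37, Lyra, 9), (Lyra, 9, 37, Delta, 1), (Lyra, 9, 37, Delta, 2), (Lyra, 9, 37, Echo, 5), (Lyra, 9, 37, Lyra, 9), (Orion, 8, 4, Orion, 8), (Orion, 8, 4, Vega, 8), (Vega, 1, 19, Vega, 1), (Vega, 8, 4, Orion, 8), (Vega, 8, 4, Vega, 8)}
Selection title != title2: {(Delta, 1, 37, Echo, 5), (Delta, 1, 37, Lyra, 9), (Delta, 2, 37, Echo, 5), (Delta, 2, 37, Lyra, 9), (Echo, 5, 37, Delta, 1), (Echo, 5, 37, Delta, 2), (Echo, 5, 37, Lyra, 9), (Lyra, 9, 37, Delta, 1), (Lyra, 9, 37, Delta, 2), (Lyra, 9, 37, Echo, 5), (Orion, 8, 4, Vega, 8), (Vega, 8, 4, Orion, 8)}
π_{tid, title2, credits} gives {(37, Delta, 5), (37, Delta, 9), (37, Echo, 1), (37, Echo, 2), (37, Echo, 9), (37, Lyra, 1), (37, Lyra, 2), (37, Lyra, 5), (4, Orion, 8), (4, Vega, 8)} (2 duplicate(s) eliminated).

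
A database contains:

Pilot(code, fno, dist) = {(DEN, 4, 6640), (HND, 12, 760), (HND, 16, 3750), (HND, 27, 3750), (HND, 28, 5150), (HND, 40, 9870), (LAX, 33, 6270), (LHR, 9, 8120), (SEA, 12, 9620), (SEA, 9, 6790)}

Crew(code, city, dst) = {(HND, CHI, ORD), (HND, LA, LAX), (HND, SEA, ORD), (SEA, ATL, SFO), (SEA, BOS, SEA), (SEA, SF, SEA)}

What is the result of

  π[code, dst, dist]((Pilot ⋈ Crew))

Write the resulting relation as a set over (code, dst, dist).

{(HND, LAX, 3750), (HND, LAX, 5150), (HND, LAX, 760), (HND, LAX, 9870), (HND, ORD, 3750), (HND, ORD, 5150), (HND, ORD, 760), (HND, ORD, 9870), (SEA, SEA, 6790), (SEA, SEA, 9620), (SEA, SFO, 6790), (SEA, SFO, 9620)}

Joining Pilot and Crew on code yields {(HND, 12, 760, CHI, ORD), (HND, 12, 760, LA, LAX), (HND, 12, 760, SEA, ORD), (HND, 16, 3750, CHI, ORD), (HND, 16, 3750, LA, LAX), (HND, 16, 3750, SEA, ORD), (HND, 27, 3750, CHI, ORD), (HND, 27, 3750, LA, LAX), (HND, 27, 3750, SEA, ORD), (HND, 28, 5150, CHI, ORD), (HND, 28, 5150, LA, LAX), (HND, 28, 5150, SEA, ORD), (HND, 40, 9870, CHI, ORD), (HND, 40, 9870, LA, LAX), (HND, 40, 9870, SEA, ORD), (SEA, 12, 9620, ATL, SFO), (SEA, 12, 9620, BOS, SEA), (SEA, 12, 9620, SF, SEA), (SEA, 9, 6790, ATL, SFO), (SEA, 9, 6790, BOS, SEA), (SEA, 9, 6790, SF, SEA)}.
Projecting to code, dst, dist (9 duplicate(s) eliminated): {(HND, LAX, 3750), (HND, LAX, 5150), (HND, LAX, 760), (HND, LAX, 9870), (HND, ORD, 3750), (HND, ORD, 5150), (HND, ORD, 760), (HND, ORD, 9870), (SEA, SEA, 6790), (SEA, SEA, 9620), (SEA, SFO, 6790), (SEA, SFO, 9620)}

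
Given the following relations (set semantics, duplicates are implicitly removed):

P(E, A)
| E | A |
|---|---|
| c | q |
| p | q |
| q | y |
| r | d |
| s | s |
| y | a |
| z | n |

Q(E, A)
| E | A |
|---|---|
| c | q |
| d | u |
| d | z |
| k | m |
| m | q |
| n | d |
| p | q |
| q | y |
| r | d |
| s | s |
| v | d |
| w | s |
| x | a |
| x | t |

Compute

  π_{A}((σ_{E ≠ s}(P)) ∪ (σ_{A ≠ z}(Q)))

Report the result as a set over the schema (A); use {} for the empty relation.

Apply σ_{E ≠ s}; surviving tuples: {(c, q), (p, q), (q, y), (r, d), (y, a), (z, n)}
Apply σ_{A ≠ z}; surviving tuples: {(c, q), (d, u), (k, m), (m, q), (n, d), (p, q), (q, y), (r, d), (s, s), (v, d), (w, s), (x, a), (x, t)}
Union: {(c, q), (p, q), (q, y), (r, d), (y, a), (z, n)} with {(c, q), (d, u), (k, m), (m, q), (n, d), (p, q), (q, y), (r, d), (s, s), (v, d), (w, s), (x, a), (x, t)} → {(c, q), (d, u), (k, m), (m, q), (n, d), (p, q), (q, y), (r, d), (s, s), (v, d), (w, s), (x, a), (x, t), (y, a), (z, n)}
Projecting to A (6 duplicate(s) eliminated): {a, d, m, n, q, s, t, u, y}

{a, d, m, n, q, s, t, u, y}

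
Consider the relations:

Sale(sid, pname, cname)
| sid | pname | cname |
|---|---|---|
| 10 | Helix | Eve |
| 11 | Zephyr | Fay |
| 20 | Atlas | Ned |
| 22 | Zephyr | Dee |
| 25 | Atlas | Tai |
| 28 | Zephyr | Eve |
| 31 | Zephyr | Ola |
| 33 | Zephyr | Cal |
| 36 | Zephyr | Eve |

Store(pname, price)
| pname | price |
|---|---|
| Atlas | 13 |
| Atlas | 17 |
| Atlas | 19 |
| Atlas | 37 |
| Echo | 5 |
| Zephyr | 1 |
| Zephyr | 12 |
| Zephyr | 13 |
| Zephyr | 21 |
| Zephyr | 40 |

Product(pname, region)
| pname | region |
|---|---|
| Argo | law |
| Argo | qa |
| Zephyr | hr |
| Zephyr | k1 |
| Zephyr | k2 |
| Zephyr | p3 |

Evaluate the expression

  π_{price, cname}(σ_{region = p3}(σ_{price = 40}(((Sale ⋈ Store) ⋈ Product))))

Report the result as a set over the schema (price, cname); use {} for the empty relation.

{(40, Cal), (40, Dee), (40, Eve), (40, Fay), (40, Ola)}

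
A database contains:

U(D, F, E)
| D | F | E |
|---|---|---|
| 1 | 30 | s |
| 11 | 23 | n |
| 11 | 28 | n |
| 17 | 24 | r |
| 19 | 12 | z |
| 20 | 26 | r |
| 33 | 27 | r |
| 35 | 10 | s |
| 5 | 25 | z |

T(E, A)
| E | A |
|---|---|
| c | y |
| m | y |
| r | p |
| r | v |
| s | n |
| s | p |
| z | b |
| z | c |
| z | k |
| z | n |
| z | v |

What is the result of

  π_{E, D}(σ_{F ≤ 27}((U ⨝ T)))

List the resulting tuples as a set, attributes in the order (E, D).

Joining U and T on E yields {(1, 30, s, n), (1, 30, s, p), (17, 24, r, p), (17, 24, r, v), (19, 12, z, b), (19, 12, z, c), (19, 12, z, k), (19, 12, z, n), (19, 12, z, v), (20, 26, r, p), (20, 26, r, v), (33, 27, r, p), (33, 27, r, v), (35, 10, s, n), (35, 10, s, p), (5, 25, z, b), (5, 25, z, c), (5, 25, z, k), (5, 25, z, n), (5, 25, z, v)}.
Apply σ_{F ≤ 27}; surviving tuples: {(17, 24, r, p), (17, 24, r, v), (19, 12, z, b), (19, 12, z, c), (19, 12, z, k), (19, 12, z, n), (19, 12, z, v), (20, 26, r, p), (20, 26, r, v), (33, 27, r, p), (33, 27, r, v), (35, 10, s, n), (35, 10, s, p), (5, 25, z, b), (5, 25, z, c), (5, 25, z, k), (5, 25, z, n), (5, 25, z, v)}
π[E, D]: project onto (E, D) (12 duplicate(s) eliminated) → {(r, 17), (r, 20), (r, 33), (s, 35), (z, 19), (z, 5)}

{(r, 17), (r, 20), (r, 33), (s, 35), (z, 19), (z, 5)}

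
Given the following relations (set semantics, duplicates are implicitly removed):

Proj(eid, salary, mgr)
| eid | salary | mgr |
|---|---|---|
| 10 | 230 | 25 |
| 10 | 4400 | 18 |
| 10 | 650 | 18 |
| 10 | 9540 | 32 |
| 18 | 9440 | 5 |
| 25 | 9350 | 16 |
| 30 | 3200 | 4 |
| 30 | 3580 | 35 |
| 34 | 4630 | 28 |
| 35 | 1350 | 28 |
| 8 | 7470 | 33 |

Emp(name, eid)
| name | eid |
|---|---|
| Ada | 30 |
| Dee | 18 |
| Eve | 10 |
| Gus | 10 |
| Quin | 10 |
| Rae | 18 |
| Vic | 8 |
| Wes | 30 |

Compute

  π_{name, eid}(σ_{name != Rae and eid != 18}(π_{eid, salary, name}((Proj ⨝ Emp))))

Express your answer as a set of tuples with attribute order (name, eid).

{(Ada, 30), (Eve, 10), (Gus, 10), (Quin, 10), (Vic, 8), (Wes, 30)}

Natural join on eid: {(10, 230, 25, Eve), (10, 230, 25, Gus), (10, 230, 25, Quin), (10, 4400, 18, Eve), (10, 4400, 18, Gus), (10, 4400, 18, Quin), (10, 650, 18, Eve), (10, 650, 18, Gus), (10, 650, 18, Quin), (10, 9540, 32, Eve), (10, 9540, 32, Gus), (10, 9540, 32, Quin), (18, 9440, 5, Dee), (18, 9440, 5, Rae), (30, 3200, 4, Ada), (30, 3200, 4, Wes), (30, 3580, 35, Ada), (30, 3580, 35, Wes), (8, 7470, 33, Vic)}
Projecting to eid, salary, name: {(10, 230, Eve), (10, 230, Gus), (10, 230, Quin), (10, 4400, Eve), (10, 4400, Gus), (10, 4400, Quin), (10, 650, Eve), (10, 650, Gus), (10, 650, Quin), (10, 9540, Eve), (10, 9540, Gus), (10, 9540, Quin), (18, 9440, Dee), (18, 9440, Rae), (30, 3200, Ada), (30, 3200, Wes), (30, 3580, Ada), (30, 3580, Wes), (8, 7470, Vic)}
Selection name != Rae and eid != 18: {(10, 230, Eve), (10, 230, Gus), (10, 230, Quin), (10, 4400, Eve), (10, 4400, Gus), (10, 4400, Quin), (10, 650, Eve), (10, 650, Gus), (10, 650, Quin), (10, 9540, Eve), (10, 9540, Gus), (10, 9540, Quin), (30, 3200, Ada), (30, 3200, Wes), (30, 3580, Ada), (30, 3580, Wes), (8, 7470, Vic)}
Projecting to name, eid (11 duplicate(s) eliminated): {(Ada, 30), (Eve, 10), (Gus, 10), (Quin, 10), (Vic, 8), (Wes, 30)}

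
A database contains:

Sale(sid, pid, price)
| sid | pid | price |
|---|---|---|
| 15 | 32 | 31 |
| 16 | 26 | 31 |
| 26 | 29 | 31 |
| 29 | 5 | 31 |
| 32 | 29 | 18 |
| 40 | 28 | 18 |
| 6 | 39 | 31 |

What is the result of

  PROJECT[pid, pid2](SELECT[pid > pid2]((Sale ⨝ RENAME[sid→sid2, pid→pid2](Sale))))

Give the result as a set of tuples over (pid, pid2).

{(26, 5), (29, 26), (29, 28), (29, 5), (32, 26), (32, 29), (32, 5), (39, 26), (39, 29), (39, 32), (39, 5)}

ρ[sid→sid2, pid→pid2]: schema becomes (sid2, pid2, price); tuples unchanged.
Natural join on price: {(15, 32, 31, 15, 32), (15, 32, 31, 16, 26), (15, 32, 31, 26, 29), (15, 32, 31, 29, 5), (15, 32, 31, 6, 39), (16, 26, 31, 15, 32), (16, 26, 31, 16, 26), (16, 26, 31, 26, 29), (16, 26, 31, 29, 5), (16, 26, 31, 6, 39), (26, 29, 31, 15, 32), (26, 29, 31, 16, 26), (26, 29, 31, 26, 29), (26, 29, 31, 29, 5), (26, 29, 31, 6, 39), (29, 5, 31, 15, 32), (29, 5, 31, 16, 26), (29, 5, 31, 26, 29), (29, 5, 31, 29, 5), (29, 5, 31, 6, 39), (32, 29, 18, 32, 29), (32, 29, 18, 40, 28), (40, 28, 18, 32, 29), (40, 28, 18, 40, 28), (6, 39, 31, 15, 32), (6, 39, 31, 16, 26), (6, 39, 31, 26, 29), (6, 39, 31, 29, 5), (6, 39, 31, 6, 39)}
σ[pid > pid2]: keep tuples satisfying pid > pid2 → {(15, 32, 31, 16, 26), (15, 32, 31, 26, 29), (15, 32, 31, 29, 5), (16, 26, 31, 29, 5), (26, 29, 31, 16, 26), (26, 29, 31, 29, 5), (32, 29, 18, 40, 28), (6, 39, 31, 15, 32), (6, 39, 31, 16, 26), (6, 39, 31, 26, 29), (6, 39, 31, 29, 5)}
π[pid, pid2]: project onto (pid, pid2) → {(26, 5), (29, 26), (29, 28), (29, 5), (32, 26), (32, 29), (32, 5), (39, 26), (39, 29), (39, 32), (39, 5)}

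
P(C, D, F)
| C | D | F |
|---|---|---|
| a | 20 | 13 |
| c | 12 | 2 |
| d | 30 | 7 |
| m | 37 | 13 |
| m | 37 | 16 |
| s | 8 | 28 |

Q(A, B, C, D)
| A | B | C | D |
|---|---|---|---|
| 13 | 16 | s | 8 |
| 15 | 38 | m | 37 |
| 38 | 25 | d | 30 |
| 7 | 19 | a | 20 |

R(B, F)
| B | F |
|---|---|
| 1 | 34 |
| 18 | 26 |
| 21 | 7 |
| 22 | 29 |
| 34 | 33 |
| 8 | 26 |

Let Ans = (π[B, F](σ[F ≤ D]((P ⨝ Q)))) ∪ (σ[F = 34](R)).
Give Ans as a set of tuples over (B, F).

{(1, 34), (19, 13), (25, 7), (38, 13), (38, 16)}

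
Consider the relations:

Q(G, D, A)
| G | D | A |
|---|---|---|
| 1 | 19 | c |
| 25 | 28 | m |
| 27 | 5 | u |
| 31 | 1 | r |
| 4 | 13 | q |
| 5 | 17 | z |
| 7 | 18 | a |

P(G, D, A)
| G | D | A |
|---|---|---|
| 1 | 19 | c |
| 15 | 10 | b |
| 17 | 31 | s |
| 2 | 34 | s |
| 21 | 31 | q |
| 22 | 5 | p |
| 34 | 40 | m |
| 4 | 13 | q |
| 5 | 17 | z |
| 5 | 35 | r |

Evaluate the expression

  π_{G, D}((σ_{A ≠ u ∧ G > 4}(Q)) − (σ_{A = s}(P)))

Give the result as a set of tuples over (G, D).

{(25, 28), (31, 1), (5, 17), (7, 18)}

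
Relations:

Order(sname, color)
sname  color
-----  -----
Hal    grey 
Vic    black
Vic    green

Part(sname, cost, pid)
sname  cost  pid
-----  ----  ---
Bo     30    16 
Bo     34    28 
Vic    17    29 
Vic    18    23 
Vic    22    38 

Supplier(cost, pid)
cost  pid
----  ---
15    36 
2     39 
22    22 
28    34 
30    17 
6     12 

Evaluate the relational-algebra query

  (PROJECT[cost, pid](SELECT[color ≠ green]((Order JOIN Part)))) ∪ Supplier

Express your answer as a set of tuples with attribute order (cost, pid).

{(15, 36), (17, 29), (18, 23), (2, 39), (22, 22), (22, 38), (28, 34), (30, 17), (6, 12)}

Joining Order and Part on sname yields {(Vic, black, 17, 29), (Vic, black, 18, 23), (Vic, black, 22, 38), (Vic, green, 17, 29), (Vic, green, 18, 23), (Vic, green, 22, 38)}.
Filtering on color ≠ green leaves {(Vic, black, 17, 29), (Vic, black, 18, 23), (Vic, black, 22, 38)}.
π_{cost, pid} gives {(17, 29), (18, 23), (22, 38)}.
Taking the union: {(15, 36), (17, 29), (18, 23), (2, 39), (22, 22), (22, 38), (28, 34), (30, 17), (6, 12)}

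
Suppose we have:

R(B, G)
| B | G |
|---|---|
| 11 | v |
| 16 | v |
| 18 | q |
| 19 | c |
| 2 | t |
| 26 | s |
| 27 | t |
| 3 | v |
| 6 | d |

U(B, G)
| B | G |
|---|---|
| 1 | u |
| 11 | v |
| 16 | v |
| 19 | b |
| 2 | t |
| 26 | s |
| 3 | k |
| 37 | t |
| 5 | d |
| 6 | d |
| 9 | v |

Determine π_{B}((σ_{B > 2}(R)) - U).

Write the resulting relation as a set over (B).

Selection B > 2: {(11, v), (16, v), (18, q), (19, c), (26, s), (27, t), (3, v), (6, d)}
Difference: {(11, v), (16, v), (18, q), (19, c), (26, s), (27, t), (3, v), (6, d)} with {(1, u), (11, v), (16, v), (19, b), (2, t), (26, s), (3, k), (37, t), (5, d), (6, d), (9, v)} → {(18, q), (19, c), (27, t), (3, v)}
π[B]: project onto (B) → {18, 19, 27, 3}

{18, 19, 27, 3}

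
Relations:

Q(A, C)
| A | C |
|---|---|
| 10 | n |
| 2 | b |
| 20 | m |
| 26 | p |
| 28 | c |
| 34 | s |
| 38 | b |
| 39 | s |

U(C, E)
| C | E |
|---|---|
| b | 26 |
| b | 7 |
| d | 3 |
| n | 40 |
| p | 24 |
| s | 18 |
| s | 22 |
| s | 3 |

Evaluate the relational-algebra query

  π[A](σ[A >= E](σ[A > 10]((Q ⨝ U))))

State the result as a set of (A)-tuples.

{26, 34, 38, 39}

Joining Q and U on C yields {(10, n, 40), (2, b, 26), (2, b, 7), (26, p, 24), (34, s, 18), (34, s, 22), (34, s, 3), (38, b, 26), (38, b, 7), (39, s, 18), (39, s, 22), (39, s, 3)}.
Filtering on A > 10 leaves {(26, p, 24), (34, s, 18), (34, s, 22), (34, s, 3), (38, b, 26), (38, b, 7), (39, s, 18), (39, s, 22), (39, s, 3)}.
Filtering on A >= E leaves {(26, p, 24), (34, s, 18), (34, s, 22), (34, s, 3), (38, b, 26), (38, b, 7), (39, s, 18), (39, s, 22), (39, s, 3)}.
π_{A} gives {26, 34, 38, 39} (5 duplicate(s) eliminated).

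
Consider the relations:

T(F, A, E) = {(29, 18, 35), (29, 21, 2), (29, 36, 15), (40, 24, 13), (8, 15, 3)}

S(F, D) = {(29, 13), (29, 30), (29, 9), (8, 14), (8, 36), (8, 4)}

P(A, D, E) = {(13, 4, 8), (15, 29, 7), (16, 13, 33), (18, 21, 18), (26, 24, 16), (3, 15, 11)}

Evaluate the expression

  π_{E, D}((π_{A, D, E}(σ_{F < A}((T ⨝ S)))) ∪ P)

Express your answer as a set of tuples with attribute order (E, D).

Natural join on F: {(29, 18, 35, 13), (29, 18, 35, 30), (29, 18, 35, 9), (29, 21, 2, 13), (29, 21, 2, 30), (29, 21, 2, 9), (29, 36, 15, 13), (29, 36, 15, 30), (29, 36, 15, 9), (8, 15, 3, 14), (8, 15, 3, 36), (8, 15, 3, 4)}
Selection F < A: {(29, 36, 15, 13), (29, 36, 15, 30), (29, 36, 15, 9), (8, 15, 3, 14), (8, 15, 3, 36), (8, 15, 3, 4)}
Projecting to A, D, E: {(15, 14, 3), (15, 36, 3), (15, 4, 3), (36, 13, 15), (36, 30, 15), (36, 9, 15)}
Taking the union: {(13, 4, 8), (15, 14, 3), (15, 29, 7), (15, 36, 3), (15, 4, 3), (16, 13, 33), (18, 21, 18), (26, 24, 16), (3, 15, 11), (36, 13, 15), (36, 30, 15), (36, 9, 15)}
Projecting to E, D: {(11, 15), (15, 13), (15, 30), (15, 9), (16, 24), (18, 21), (3, 14), (3, 36), (3, 4), (33, 13), (7, 29), (8, 4)}

{(11, 15), (15, 13), (15, 30), (15, 9), (16, 24), (18, 21), (3, 14), (3, 36), (3, 4), (33, 13), (7, 29), (8, 4)}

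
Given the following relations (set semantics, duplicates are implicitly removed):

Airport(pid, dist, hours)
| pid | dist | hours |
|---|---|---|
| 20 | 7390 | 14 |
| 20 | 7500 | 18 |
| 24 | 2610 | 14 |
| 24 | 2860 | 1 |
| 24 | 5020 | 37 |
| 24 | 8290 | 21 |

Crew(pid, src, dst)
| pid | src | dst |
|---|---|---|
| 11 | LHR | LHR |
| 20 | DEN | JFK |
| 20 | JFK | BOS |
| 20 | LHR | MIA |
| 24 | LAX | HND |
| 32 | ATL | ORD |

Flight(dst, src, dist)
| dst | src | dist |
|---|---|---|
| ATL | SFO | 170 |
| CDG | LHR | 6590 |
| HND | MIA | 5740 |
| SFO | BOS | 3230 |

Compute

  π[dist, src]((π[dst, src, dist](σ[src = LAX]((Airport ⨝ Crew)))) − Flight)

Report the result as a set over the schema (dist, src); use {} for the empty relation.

{(2610, LAX), (2860, LAX), (5020, LAX), (8290, LAX)}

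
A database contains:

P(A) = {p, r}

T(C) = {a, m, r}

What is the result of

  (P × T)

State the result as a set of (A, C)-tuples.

{(p, a), (p, m), (p, r), (r, a), (r, m), (r, r)}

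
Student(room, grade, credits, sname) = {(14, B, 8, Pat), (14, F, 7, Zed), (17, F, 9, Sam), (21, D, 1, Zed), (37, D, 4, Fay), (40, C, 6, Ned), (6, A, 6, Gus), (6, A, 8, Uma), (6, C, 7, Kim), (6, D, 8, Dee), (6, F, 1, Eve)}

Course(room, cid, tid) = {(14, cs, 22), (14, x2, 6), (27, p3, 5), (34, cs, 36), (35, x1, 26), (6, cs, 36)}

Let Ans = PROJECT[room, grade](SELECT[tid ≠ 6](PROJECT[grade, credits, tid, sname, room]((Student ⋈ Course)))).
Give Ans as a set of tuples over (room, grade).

{(14, B), (14, F), (6, A), (6, C), (6, D), (6, F)}

Natural join on room: {(14, B, 8, Pat, cs, 22), (14, B, 8, Pat, x2, 6), (14, F, 7, Zed, cs, 22), (14, F, 7, Zed, x2, 6), (6, A, 6, Gus, cs, 36), (6, A, 8, Uma, cs, 36), (6, C, 7, Kim, cs, 36), (6, D, 8, Dee, cs, 36), (6, F, 1, Eve, cs, 36)}
π[grade, credits, tid, sname, room]: project onto (grade, credits, tid, sname, room) → {(A, 6, 36, Gus, 6), (A, 8, 36, Uma, 6), (B, 8, 22, Pat, 14), (B, 8, 6, Pat, 14), (C, 7, 36, Kim, 6), (D, 8, 36, Dee, 6), (F, 1, 36, Eve, 6), (F, 7, 22, Zed, 14), (F, 7, 6, Zed, 14)}
Filtering on tid ≠ 6 leaves {(A, 6, 36, Gus, 6), (A, 8, 36, Uma, 6), (B, 8, 22, Pat, 14), (C, 7, 36, Kim, 6), (D, 8, 36, Dee, 6), (F, 1, 36, Eve, 6), (F, 7, 22, Zed, 14)}.
π[room, grade]: project onto (room, grade) (1 duplicate(s) eliminated) → {(14, B), (14, F), (6, A), (6, C), (6, D), (6, F)}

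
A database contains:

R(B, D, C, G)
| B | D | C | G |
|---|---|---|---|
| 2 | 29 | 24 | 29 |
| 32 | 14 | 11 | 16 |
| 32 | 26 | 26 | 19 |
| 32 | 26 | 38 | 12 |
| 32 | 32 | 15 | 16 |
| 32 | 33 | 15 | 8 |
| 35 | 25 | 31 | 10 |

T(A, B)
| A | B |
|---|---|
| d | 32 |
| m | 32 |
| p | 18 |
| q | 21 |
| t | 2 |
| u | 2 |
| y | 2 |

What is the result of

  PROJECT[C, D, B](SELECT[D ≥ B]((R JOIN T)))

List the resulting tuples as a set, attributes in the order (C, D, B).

{(15, 32, 32), (15, 33, 32), (24, 29, 2)}

R ⋈ T (natural join on B): {(2, 29, 24, 29, t), (2, 29, 24, 29, u), (2, 29, 24, 29, y), (32, 14, 11, 16, d), (32, 14, 11, 16, m), (32, 26, 26, 19, d), (32, 26, 26, 19, m), (32, 26, 38, 12, d), (32, 26, 38, 12, m), (32, 32, 15, 16, d), (32, 32, 15, 16, m), (32, 33, 15, 8, d), (32, 33, 15, 8, m)}
Filtering on D ≥ B leaves {(2, 29, 24, 29, t), (2, 29, 24, 29, u), (2, 29, 24, 29, y), (32, 32, 15, 16, d), (32, 32, 15, 16, m), (32, 33, 15, 8, d), (32, 33, 15, 8, m)}.
Keep only column(s) C, D, B (4 duplicate(s) eliminated): {(15, 32, 32), (15, 33, 32), (24, 29, 2)}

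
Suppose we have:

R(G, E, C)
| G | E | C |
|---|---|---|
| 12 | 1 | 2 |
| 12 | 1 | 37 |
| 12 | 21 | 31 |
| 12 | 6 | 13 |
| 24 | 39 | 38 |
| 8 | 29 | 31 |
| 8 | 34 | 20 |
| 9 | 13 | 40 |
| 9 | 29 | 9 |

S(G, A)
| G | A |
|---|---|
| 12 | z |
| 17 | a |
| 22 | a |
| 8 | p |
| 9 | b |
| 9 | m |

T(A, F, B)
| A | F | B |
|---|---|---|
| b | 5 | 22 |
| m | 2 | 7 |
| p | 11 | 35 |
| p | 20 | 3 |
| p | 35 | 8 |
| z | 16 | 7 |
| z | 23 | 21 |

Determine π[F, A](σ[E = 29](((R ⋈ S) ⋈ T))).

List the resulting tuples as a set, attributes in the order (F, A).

Natural join on G: {(12, 1, 2, z), (12, 1, 37, z), (12, 21, 31, z), (12, 6, 13, z), (8, 29, 31, p), (8, 34, 20, p), (9, 13, 40, b), (9, 13, 40, m), (9, 29, 9, b), (9, 29, 9, m)}
Natural join on A: {(12, 1, 2, z, 16, 7), (12, 1, 2, z, 23, 21), (12, 1, 37, z, 16, 7), (12, 1, 37, z, 23, 21), (12, 21, 31, z, 16, 7), (12, 21, 31, z, 23, 21), (12, 6, 13, z, 16, 7), (12, 6, 13, z, 23, 21), (8, 29, 31, p, 11, 35), (8, 29, 31, p, 20, 3), (8, 29, 31, p, 35, 8), (8, 34, 20, p, 11, 35), (8, 34, 20, p, 20, 3), (8, 34, 20, p, 35, 8), (9, 13, 40, b, 5, 22), (9, 13, 40, m, 2, 7), (9, 29, 9, b, 5, 22), (9, 29, 9, m, 2, 7)}
Selection E = 29: {(8, 29, 31, p, 11, 35), (8, 29, 31, p, 20, 3), (8, 29, 31, p, 35, 8), (9, 29, 9, b, 5, 22), (9, 29, 9, m, 2, 7)}
π[F, A]: project onto (F, A) → {(11, p), (2, m), (20, p), (35, p), (5, b)}

{(11, p), (2, m), (20, p), (35, p), (5, b)}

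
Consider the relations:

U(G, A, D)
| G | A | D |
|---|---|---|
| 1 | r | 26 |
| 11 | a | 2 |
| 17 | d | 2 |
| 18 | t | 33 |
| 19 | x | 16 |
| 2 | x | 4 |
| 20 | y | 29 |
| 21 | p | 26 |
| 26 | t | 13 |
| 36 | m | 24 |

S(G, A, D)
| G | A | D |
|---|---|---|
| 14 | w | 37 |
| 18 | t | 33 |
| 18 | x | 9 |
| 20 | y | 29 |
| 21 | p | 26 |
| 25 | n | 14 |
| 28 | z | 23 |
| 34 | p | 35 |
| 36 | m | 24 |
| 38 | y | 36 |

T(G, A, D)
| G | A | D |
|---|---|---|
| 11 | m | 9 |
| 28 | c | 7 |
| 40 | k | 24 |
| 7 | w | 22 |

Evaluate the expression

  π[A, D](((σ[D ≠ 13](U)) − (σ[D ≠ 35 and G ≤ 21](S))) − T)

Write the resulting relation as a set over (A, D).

{(a, 2), (d, 2), (m, 24), (r, 26), (x, 16), (x, 4)}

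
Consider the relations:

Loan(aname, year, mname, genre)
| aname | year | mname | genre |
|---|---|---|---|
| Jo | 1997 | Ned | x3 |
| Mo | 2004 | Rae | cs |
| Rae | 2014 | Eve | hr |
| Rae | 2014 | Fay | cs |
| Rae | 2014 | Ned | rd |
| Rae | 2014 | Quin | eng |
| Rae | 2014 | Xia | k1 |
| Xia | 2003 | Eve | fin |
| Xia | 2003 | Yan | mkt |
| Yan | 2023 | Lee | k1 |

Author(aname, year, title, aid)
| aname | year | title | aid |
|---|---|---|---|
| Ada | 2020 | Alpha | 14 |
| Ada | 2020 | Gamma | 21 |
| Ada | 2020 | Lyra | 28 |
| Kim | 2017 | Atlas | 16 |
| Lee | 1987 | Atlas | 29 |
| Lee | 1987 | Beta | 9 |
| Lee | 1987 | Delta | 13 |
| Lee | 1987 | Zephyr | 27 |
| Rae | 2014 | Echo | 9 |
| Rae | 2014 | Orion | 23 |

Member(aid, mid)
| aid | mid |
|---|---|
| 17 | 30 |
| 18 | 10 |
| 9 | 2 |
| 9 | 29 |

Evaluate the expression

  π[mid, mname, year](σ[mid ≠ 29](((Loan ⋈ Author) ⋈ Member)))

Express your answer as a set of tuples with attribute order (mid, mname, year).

Joining Loan and Author on aname, year yields {(Rae, 2014, Eve, hr, Echo, 9), (Rae, 2014, Eve, hr, Orion, 23), (Rae, 2014, Fay, cs, Echo, 9), (Rae, 2014, Fay, cs, Orion, 23), (Rae, 2014, Ned, rd, Echo, 9), (Rae, 2014, Ned, rd, Orion, 23), (Rae, 2014, Quin, eng, Echo, 9), (Rae, 2014, Quin, eng, Orion, 23), (Rae, 2014, Xia, k1, Echo, 9), (Rae, 2014, Xia, k1, Orion, 23)}.
Joining (Loan ⋈ Author) and Member on aid yields {(Rae, 2014, Eve, hr, Echo, 9, 2), (Rae, 2014, Eve, hr, Echo, 9, 29), (Rae, 2014, Fay, cs, Echo, 9, 2), (Rae, 2014, Fay, cs, Echo, 9, 29), (Rae, 2014, Ned, rd, Echo, 9, 2), (Rae, 2014, Ned, rd, Echo, 9, 29), (Rae, 2014, Quin, eng, Echo, 9, 2), (Rae, 2014, Quin, eng, Echo, 9, 29), (Rae, 2014, Xia, k1, Echo, 9, 2), (Rae, 2014, Xia, k1, Echo, 9, 29)}.
σ[mid ≠ 29]: keep tuples satisfying mid ≠ 29 → {(Rae, 2014, Eve, hr, Echo, 9, 2), (Rae, 2014, Fay, cs, Echo, 9, 2), (Rae, 2014, Ned, rd, Echo, 9, 2), (Rae, 2014, Quin, eng, Echo, 9, 2), (Rae, 2014, Xia, k1, Echo, 9, 2)}
π[mid, mname, year]: project onto (mid, mname, year) → {(2, Eve, 2014), (2, Fay, 2014), (2, Ned, 2014), (2, Quin, 2014), (2, Xia, 2014)}

{(2, Eve, 2014), (2, Fay, 2014), (2, Ned, 2014), (2, Quin, 2014), (2, Xia, 2014)}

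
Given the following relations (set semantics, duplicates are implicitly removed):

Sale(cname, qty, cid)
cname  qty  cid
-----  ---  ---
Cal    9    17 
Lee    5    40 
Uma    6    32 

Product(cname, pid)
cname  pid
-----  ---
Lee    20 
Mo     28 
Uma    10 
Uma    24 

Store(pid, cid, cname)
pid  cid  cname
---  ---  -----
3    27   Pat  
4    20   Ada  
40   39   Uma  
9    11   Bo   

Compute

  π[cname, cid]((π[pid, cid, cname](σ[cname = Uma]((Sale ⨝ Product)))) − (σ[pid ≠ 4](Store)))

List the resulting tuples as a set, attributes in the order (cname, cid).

{(Uma, 32)}

Sale ⋈ Product (natural join on cname): {(Lee, 5, 40, 20), (Uma, 6, 32, 10), (Uma, 6, 32, 24)}
Selection cname = Uma: {(Uma, 6, 32, 10), (Uma, 6, 32, 24)}
Keep only column(s) pid, cid, cname: {(10, 32, Uma), (24, 32, Uma)}
Selection pid ≠ 4: {(3, 27, Pat), (40, 39, Uma), (9, 11, Bo)}
Taking the difference: {(10, 32, Uma), (24, 32, Uma)}
Keep only column(s) cname, cid (1 duplicate(s) eliminated): {(Uma, 32)}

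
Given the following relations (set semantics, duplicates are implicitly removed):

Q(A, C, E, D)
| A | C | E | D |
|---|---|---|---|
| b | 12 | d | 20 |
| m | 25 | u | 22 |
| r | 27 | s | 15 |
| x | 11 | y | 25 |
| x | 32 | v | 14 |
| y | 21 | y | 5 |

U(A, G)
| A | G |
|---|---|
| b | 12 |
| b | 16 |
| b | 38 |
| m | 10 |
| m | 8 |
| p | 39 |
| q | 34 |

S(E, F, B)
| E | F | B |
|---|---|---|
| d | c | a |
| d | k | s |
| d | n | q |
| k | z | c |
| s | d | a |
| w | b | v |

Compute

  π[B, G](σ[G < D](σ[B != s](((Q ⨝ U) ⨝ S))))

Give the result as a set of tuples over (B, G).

{(a, 12), (a, 16), (q, 12), (q, 16)}

Q ⋈ U (natural join on A): {(b, 12, d, 20, 12), (b, 12, d, 20, 16), (b, 12, d, 20, 38), (m, 25, u, 22, 10), (m, 25, u, 22, 8)}
(Q ⨝ U) ⋈ S (natural join on E): {(b, 12, d, 20, 12, c, a), (b, 12, d, 20, 12, k, s), (b, 12, d, 20, 12, n, q), (b, 12, d, 20, 16, c, a), (b, 12, d, 20, 16, k, s), (b, 12, d, 20, 16, n, q), (b, 12, d, 20, 38, c, a), (b, 12, d, 20, 38, k, s), (b, 12, d, 20, 38, n, q)}
Apply σ_{B != s}; surviving tuples: {(b, 12, d, 20, 12, c, a), (b, 12, d, 20, 12, n, q), (b, 12, d, 20, 16, c, a), (b, 12, d, 20, 16, n, q), (b, 12, d, 20, 38, c, a), (b, 12, d, 20, 38, n, q)}
Apply σ_{G < D}; surviving tuples: {(b, 12, d, 20, 12, c, a), (b, 12, d, 20, 12, n, q), (b, 12, d, 20, 16, c, a), (b, 12, d, 20, 16, n, q)}
π[B, G]: project onto (B, G) → {(a, 12), (a, 16), (q, 12), (q, 16)}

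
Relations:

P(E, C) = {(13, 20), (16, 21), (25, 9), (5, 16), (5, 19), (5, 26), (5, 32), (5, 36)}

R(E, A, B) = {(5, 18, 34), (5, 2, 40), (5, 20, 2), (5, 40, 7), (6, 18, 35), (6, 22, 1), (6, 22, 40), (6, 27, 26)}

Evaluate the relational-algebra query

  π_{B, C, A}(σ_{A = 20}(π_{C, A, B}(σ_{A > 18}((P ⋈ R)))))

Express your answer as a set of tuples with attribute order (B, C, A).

{(2, 16, 20), (2, 19, 20), (2, 26, 20), (2, 32, 20), (2, 36, 20)}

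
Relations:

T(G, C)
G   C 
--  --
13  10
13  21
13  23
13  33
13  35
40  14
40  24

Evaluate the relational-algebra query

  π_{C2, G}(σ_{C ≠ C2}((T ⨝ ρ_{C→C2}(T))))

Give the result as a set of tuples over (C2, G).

{(10, 13), (14, 40), (21, 13), (23, 13), (24, 40), (33, 13), (35, 13)}

ρ[C→C2]: schema becomes (G, C2); tuples unchanged.
Natural join on G: {(13, 10, 10), (13, 10, 21), (13, 10, 23), (13, 10, 33), (13, 10, 35), (13, 21, 10), (13, 21, 21), (13, 21, 23), (13, 21, 33), (13, 21, 35), (13, 23, 10), (13, 23, 21), (13, 23, 23), (13, 23, 33), (13, 23, 35), (13, 33, 10), (13, 33, 21), (13, 33, 23), (13, 33, 33), (13, 33, 35), (13, 35, 10), (13, 35, 21), (13, 35, 23), (13, 35, 33), (13, 35, 35), (40, 14, 14), (40, 14, 24), (40, 24, 14), (40, 24, 24)}
σ[C ≠ C2]: keep tuples satisfying C ≠ C2 → {(13, 10, 21), (13, 10, 23), (13, 10, 33), (13, 10, 35), (13, 21, 10), (13, 21, 23), (13, 21, 33), (13, 21, 35), (13, 23, 10), (13, 23, 21), (13, 23, 33), (13, 23, 35), (13, 33, 10), (13, 33, 21), (13, 33, 23), (13, 33, 35), (13, 35, 10), (13, 35, 21), (13, 35, 23), (13, 35, 33), (40, 14, 24), (40, 24, 14)}
π[C2, G]: project onto (C2, G) (15 duplicate(s) eliminated) → {(10, 13), (14, 40), (21, 13), (23, 13), (24, 40), (33, 13), (35, 13)}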